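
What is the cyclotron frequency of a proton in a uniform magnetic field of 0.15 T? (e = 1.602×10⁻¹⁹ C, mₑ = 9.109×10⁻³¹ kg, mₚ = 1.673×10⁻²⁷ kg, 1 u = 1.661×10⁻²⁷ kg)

f ≈ 2.3×10⁶ Hz

f = |q|B/(2πm).
f = (1.602×10⁻¹⁹)(0.15)/(2π·1.673×10⁻²⁷) ≈ 2.3×10⁶ Hz.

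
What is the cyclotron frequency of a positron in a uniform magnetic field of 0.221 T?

f ≈ 6.19×10⁹ Hz

f = |q|B/(2πm).
f = (1.602×10⁻¹⁹)(0.221)/(2π·9.109×10⁻³¹) ≈ 6.19×10⁹ Hz.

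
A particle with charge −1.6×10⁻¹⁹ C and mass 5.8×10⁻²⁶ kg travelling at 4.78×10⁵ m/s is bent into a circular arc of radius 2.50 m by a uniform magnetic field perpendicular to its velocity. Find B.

From |q|vB = mv²/r, B = mv/(|q|r).
B = (5.8×10⁻²⁶)(4.78×10⁵)/((1.6×10⁻¹⁹)(2.50)) ≈ 0.0693 T.

B ≈ 0.0693 T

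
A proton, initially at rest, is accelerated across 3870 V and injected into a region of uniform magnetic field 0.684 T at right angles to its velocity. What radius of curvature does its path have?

Acceleration: |q|V = ½mv² ⇒ v = √(2|q|V/m) = √(2·1.602×10⁻¹⁹·3870/1.673×10⁻²⁷) ≈ 8.609×10⁵ m/s.
In the field: r = mv/(|q|B) = (1.673×10⁻²⁷)(8.609×10⁵)/((1.602×10⁻¹⁹)(0.684)) ≈ 0.0131 m.

r ≈ 0.0131 m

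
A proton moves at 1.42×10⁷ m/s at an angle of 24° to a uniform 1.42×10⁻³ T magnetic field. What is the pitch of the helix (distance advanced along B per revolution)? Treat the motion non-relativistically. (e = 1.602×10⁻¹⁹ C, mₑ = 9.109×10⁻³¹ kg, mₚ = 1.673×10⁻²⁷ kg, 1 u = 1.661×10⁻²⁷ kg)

v∥ = v cosθ = 1.42×10⁷·cos24° ≈ 1.297×10⁷ m/s.
T = 2πm/(|q|B) = 2π(1.673×10⁻²⁷)/((1.602×10⁻¹⁹)(1.42×10⁻³)) ≈ 4.621×10⁻⁵ s.
pitch = v∥ T = (1.297×10⁷)(4.621×10⁻⁵) ≈ 599 m.

p ≈ 599 m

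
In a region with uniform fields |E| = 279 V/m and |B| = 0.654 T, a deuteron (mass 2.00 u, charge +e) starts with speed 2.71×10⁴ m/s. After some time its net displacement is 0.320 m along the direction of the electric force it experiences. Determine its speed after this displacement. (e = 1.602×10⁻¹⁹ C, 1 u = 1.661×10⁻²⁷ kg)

v_f ≈ 9.67×10⁴ m/s

B does no work; ΔKE = |q|E d.
½mv_f² = ½mv₀² + |q|Ed = ½(3.322×10⁻²⁷)(2.71×10⁴)² + (1.602×10⁻¹⁹)(279)(0.320) ≈ 1.220×10⁻¹⁸ J + 1.430×10⁻¹⁷ J ≈ 1.552×10⁻¹⁷ J.
v_f = √(2·1.552×10⁻¹⁷/3.322×10⁻²⁷) ≈ 9.67×10⁴ m/s.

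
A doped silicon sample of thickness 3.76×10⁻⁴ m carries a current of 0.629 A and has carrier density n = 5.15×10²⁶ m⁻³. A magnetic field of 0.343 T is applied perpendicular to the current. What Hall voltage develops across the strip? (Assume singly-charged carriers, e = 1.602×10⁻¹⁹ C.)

V_H ≈ 6.95×10⁻⁶ V

V_H = IB/(n e t).
V_H = (0.629)(0.343)/((5.15×10²⁶)(1.602×10⁻¹⁹)(3.76×10⁻⁴)) ≈ 6.95×10⁻⁶ V.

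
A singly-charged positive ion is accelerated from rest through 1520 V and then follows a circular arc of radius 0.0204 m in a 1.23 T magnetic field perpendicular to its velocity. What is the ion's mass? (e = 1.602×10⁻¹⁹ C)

Combine |q|V = ½mv² and r = mv/(|q|B): eliminate v to get m = qB²r²/(2V).
m = (1.602×10⁻¹⁹)(1.23)²(0.0204)²/(2·1520) ≈ 3.32×10⁻²⁶ kg.

m ≈ 3.32×10⁻²⁶ kg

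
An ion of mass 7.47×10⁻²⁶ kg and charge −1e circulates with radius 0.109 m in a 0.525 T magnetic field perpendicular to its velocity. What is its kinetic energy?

v = |q|Br/m, then KE = ½mv² = (qBr)²/(2m).
v = (1.602×10⁻¹⁹)(0.525)(0.109)/7.47×10⁻²⁶ ≈ 1.227×10⁵ m/s.
KE = ½(7.47×10⁻²⁶)(1.227×10⁵)² ≈ 5.63×10⁻¹⁶ J = 3510 eV.

KE ≈ 3510 eV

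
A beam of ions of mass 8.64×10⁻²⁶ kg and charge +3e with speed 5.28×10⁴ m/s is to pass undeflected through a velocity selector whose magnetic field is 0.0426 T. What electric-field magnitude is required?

E = 2250 V/m

For straight-line motion qE = qvB, so E = vB.
E = 5.28×10⁴ × 0.0426 = 2250 V/m.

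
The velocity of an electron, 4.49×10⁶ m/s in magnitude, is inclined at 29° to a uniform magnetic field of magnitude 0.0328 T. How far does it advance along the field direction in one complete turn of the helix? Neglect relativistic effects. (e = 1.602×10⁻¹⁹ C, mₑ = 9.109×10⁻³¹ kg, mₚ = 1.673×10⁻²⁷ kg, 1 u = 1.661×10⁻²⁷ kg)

v∥ = v cosθ = 4.49×10⁶·cos29° ≈ 3.927×10⁶ m/s.
T = 2πm/(|q|B) = 2π(9.109×10⁻³¹)/((1.602×10⁻¹⁹)(0.0328)) ≈ 1.089×10⁻⁹ s.
pitch = v∥ T = (3.927×10⁶)(1.089×10⁻⁹) ≈ 4.28×10⁻³ m.

p ≈ 4.28×10⁻³ m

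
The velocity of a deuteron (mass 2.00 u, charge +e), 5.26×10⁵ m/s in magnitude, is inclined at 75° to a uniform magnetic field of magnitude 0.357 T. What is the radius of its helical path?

v⊥ = v sinθ = 5.26×10⁵·sin75° ≈ 5.081×10⁵ m/s.
r = m v⊥/(|q|B) = (3.322×10⁻²⁷)(5.081×10⁵)/((1.602×10⁻¹⁹)(0.357)) ≈ 0.0295 m.

r ≈ 0.0295 m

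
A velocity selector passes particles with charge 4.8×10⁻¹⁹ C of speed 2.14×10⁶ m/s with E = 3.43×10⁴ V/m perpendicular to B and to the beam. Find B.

B = 0.0160 T

Balance of forces in the selector: qE = qvB ⇒ B = E/v.
B = 3.43×10⁴/2.14×10⁶ = 0.0160 T.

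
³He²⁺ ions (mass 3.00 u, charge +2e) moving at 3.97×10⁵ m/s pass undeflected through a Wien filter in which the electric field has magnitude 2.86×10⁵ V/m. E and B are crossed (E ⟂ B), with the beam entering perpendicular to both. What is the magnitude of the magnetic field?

Balance of forces in the selector: qE = qvB ⇒ B = E/v.
B = 2.86×10⁵/3.97×10⁵ = 0.720 T.

B = 0.720 T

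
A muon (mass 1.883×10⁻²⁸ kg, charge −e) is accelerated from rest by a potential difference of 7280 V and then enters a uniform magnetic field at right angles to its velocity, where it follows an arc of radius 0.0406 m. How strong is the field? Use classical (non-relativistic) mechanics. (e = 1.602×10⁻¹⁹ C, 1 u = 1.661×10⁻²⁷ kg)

v = √(2|q|V/m) = √(2·1.602×10⁻¹⁹·7280/1.883×10⁻²⁸) ≈ 3.520×10⁶ m/s.
B = mv/(|q|r) = (1.883×10⁻²⁸)(3.520×10⁶)/((1.602×10⁻¹⁹)(0.0406)) ≈ 0.102 T.

B ≈ 0.102 T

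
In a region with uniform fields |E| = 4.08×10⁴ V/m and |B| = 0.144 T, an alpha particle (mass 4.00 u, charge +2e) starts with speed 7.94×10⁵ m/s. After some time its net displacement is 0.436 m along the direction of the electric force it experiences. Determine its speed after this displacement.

v_f ≈ 1.53×10⁶ m/s

B does no work; ΔKE = |q|E d.
½mv_f² = ½mv₀² + |q|Ed = ½(6.644×10⁻²⁷)(7.94×10⁵)² + (3.204×10⁻¹⁹)(4.08×10⁴)(0.436) ≈ 2.094×10⁻¹⁵ J + 5.700×10⁻¹⁵ J ≈ 7.794×10⁻¹⁵ J.
v_f = √(2·7.794×10⁻¹⁵/6.644×10⁻²⁷) ≈ 1.53×10⁶ m/s.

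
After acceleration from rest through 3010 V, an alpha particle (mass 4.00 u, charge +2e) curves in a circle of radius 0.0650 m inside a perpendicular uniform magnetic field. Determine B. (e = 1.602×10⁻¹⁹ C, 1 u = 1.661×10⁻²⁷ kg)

v = √(2|q|V/m) = √(2·3.204×10⁻¹⁹·3010/6.644×10⁻²⁷) ≈ 5.388×10⁵ m/s.
B = mv/(|q|r) = (6.644×10⁻²⁷)(5.388×10⁵)/((3.204×10⁻¹⁹)(0.0650)) ≈ 0.172 T.

B ≈ 0.172 T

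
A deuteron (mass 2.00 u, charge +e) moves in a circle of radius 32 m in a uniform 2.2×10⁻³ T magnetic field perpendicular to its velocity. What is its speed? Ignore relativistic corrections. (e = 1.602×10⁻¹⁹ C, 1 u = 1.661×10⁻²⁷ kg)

From |q|vB = mv²/r, v = |q|Br/m.
v = (1.602×10⁻¹⁹)(2.2×10⁻³)(32)/3.322×10⁻²⁷ ≈ 3.4×10⁶ m/s.

v ≈ 3.4×10⁶ m/s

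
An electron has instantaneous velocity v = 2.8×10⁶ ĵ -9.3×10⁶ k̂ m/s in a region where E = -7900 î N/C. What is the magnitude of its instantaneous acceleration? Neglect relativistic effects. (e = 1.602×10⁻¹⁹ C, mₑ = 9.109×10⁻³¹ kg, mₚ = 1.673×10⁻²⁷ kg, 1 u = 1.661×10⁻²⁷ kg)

|a| ≈ 1.39×10¹⁵ m/s²

Only an electric field acts, so F = qE = (−1.602×10⁻¹⁹ C)·(-7900, 0, 0) = (1.27×10⁻¹⁵, 0, 0) N.
|a| = |F|/m = 1.266×10⁻¹⁵/9.109×10⁻³¹ ≈ 1.39×10¹⁵ m/s².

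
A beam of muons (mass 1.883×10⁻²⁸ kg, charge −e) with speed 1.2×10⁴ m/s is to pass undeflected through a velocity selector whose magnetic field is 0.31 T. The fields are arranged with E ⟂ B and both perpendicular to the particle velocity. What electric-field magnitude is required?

E = 3700 V/m

For straight-line motion qE = qvB, so E = vB.
E = 1.2×10⁴ × 0.31 = 3700 V/m.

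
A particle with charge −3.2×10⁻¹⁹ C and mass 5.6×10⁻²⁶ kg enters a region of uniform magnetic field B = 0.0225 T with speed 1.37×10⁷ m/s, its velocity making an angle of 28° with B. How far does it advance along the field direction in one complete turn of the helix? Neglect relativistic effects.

p ≈ 591 m

v∥ = v cosθ = 1.37×10⁷·cos28° ≈ 1.210×10⁷ m/s.
T = 2πm/(|q|B) = 2π(5.6×10⁻²⁶)/((3.2×10⁻¹⁹)(0.0225)) ≈ 4.887×10⁻⁵ s.
pitch = v∥ T = (1.210×10⁷)(4.887×10⁻⁵) ≈ 591 m.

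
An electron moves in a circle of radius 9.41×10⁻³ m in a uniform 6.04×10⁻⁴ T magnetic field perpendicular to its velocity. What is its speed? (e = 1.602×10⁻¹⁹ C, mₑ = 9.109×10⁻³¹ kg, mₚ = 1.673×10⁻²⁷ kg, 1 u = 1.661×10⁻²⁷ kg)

v ≈ 1.00×10⁶ m/s

From |q|vB = mv²/r, v = |q|Br/m.
v = (1.602×10⁻¹⁹)(6.04×10⁻⁴)(9.41×10⁻³)/9.109×10⁻³¹ ≈ 1.00×10⁶ m/s.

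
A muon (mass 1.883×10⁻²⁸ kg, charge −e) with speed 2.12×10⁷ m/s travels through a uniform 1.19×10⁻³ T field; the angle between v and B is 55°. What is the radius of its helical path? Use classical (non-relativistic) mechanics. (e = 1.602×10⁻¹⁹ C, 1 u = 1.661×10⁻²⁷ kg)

v⊥ = v sinθ = 2.12×10⁷·sin55° ≈ 1.737×10⁷ m/s.
r = m v⊥/(|q|B) = (1.883×10⁻²⁸)(1.737×10⁷)/((1.602×10⁻¹⁹)(1.19×10⁻³)) ≈ 17.2 m.

r ≈ 17.2 m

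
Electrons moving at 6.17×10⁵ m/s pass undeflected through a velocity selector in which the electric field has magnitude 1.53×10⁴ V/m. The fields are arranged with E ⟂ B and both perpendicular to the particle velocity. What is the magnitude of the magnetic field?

Balance of forces in the selector: qE = qvB ⇒ B = E/v.
B = 1.53×10⁴/6.17×10⁵ = 0.0248 T.

B = 0.0248 T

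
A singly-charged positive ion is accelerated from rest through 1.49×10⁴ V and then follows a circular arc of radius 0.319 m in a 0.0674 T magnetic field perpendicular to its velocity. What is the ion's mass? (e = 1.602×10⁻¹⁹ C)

Combine |q|V = ½mv² and r = mv/(|q|B): eliminate v to get m = qB²r²/(2V).
m = (1.602×10⁻¹⁹)(0.0674)²(0.319)²/(2·1.49×10⁴) ≈ 2.49×10⁻²⁷ kg.

m ≈ 2.49×10⁻²⁷ kg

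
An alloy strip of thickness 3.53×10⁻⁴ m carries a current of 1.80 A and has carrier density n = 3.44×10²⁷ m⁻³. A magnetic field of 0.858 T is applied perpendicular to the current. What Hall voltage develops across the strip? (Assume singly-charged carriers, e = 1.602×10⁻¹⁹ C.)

V_H ≈ 7.94×10⁻⁶ V

V_H = IB/(n e t).
V_H = (1.80)(0.858)/((3.44×10²⁷)(1.602×10⁻¹⁹)(3.53×10⁻⁴)) ≈ 7.94×10⁻⁶ V.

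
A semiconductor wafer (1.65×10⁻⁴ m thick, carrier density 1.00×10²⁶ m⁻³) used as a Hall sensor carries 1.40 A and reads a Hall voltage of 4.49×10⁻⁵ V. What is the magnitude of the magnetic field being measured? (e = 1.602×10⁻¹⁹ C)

From V_H = IB/(n e t), B = V_H n e t / I.
B = (4.49×10⁻⁵)(1.00×10²⁶)(1.602×10⁻¹⁹)(1.65×10⁻⁴)/1.40 ≈ 0.0848 T.

B ≈ 0.0848 T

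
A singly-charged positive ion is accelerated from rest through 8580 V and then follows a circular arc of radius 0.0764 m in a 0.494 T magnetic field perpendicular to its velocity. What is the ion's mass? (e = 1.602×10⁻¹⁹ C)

m ≈ 1.33×10⁻²⁶ kg

Combine |q|V = ½mv² and r = mv/(|q|B): eliminate v to get m = qB²r²/(2V).
m = (1.602×10⁻¹⁹)(0.494)²(0.0764)²/(2·8580) ≈ 1.33×10⁻²⁶ kg.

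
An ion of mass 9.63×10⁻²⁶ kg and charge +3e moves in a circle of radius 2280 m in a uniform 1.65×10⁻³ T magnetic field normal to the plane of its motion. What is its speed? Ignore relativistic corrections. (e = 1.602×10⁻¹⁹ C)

v ≈ 1.88×10⁷ m/s

From |q|vB = mv²/r, v = |q|Br/m.
v = (4.806×10⁻¹⁹)(1.65×10⁻³)(2280)/9.63×10⁻²⁶ ≈ 1.88×10⁷ m/s.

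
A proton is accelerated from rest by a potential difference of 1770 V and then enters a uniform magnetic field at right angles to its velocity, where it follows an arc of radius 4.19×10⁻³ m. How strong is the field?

B ≈ 1.45 T

v = √(2|q|V/m) = √(2·1.602×10⁻¹⁹·1770/1.673×10⁻²⁷) ≈ 5.822×10⁵ m/s.
B = mv/(|q|r) = (1.673×10⁻²⁷)(5.822×10⁵)/((1.602×10⁻¹⁹)(4.19×10⁻³)) ≈ 1.45 T.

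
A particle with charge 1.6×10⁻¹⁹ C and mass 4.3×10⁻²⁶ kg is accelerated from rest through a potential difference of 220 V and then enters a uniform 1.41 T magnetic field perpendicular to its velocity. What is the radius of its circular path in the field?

r ≈ 7.71×10⁻³ m

Acceleration: |q|V = ½mv² ⇒ v = √(2|q|V/m) = √(2·1.6×10⁻¹⁹·220/4.3×10⁻²⁶) ≈ 4.046×10⁴ m/s.
In the field: r = mv/(|q|B) = (4.3×10⁻²⁶)(4.046×10⁴)/((1.6×10⁻¹⁹)(1.41)) ≈ 7.71×10⁻³ m.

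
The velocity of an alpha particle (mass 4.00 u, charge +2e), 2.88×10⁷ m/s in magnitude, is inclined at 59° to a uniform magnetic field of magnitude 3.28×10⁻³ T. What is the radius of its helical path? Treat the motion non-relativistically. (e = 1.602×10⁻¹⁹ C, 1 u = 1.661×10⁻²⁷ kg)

v⊥ = v sinθ = 2.88×10⁷·sin59° ≈ 2.469×10⁷ m/s.
r = m v⊥/(|q|B) = (6.644×10⁻²⁷)(2.469×10⁷)/((3.204×10⁻¹⁹)(3.28×10⁻³)) ≈ 156 m.

r ≈ 156 m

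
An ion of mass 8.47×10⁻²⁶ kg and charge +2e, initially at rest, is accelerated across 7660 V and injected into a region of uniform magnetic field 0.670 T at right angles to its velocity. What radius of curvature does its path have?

Acceleration: |q|V = ½mv² ⇒ v = √(2|q|V/m) = √(2·3.204×10⁻¹⁹·7660/8.47×10⁻²⁶) ≈ 2.407×10⁵ m/s.
In the field: r = mv/(|q|B) = (8.47×10⁻²⁶)(2.407×10⁵)/((3.204×10⁻¹⁹)(0.670)) ≈ 0.0950 m.

r ≈ 0.0950 m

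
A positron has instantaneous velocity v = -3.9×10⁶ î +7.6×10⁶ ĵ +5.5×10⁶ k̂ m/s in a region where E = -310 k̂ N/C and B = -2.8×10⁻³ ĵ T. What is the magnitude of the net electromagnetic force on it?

v×B = (1.54×10⁴, 0, 1.09×10⁴) N/C.
E + v×B = (1.54×10⁴, 0, 1.06×10⁴) N/C.
F = q(E + v×B) = (1.602×10⁻¹⁹ C)·(1.54×10⁴, 0, 1.06×10⁴) = (2.47×10⁻¹⁵, 0, 1.70×10⁻¹⁵) N.
|F| = 3.00×10⁻¹⁵ N.

|F| ≈ 3.00×10⁻¹⁵ N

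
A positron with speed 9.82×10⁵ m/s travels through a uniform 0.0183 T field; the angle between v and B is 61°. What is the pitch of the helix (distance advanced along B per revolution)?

p ≈ 9.29×10⁻⁴ m

v∥ = v cosθ = 9.82×10⁵·cos61° ≈ 4.761×10⁵ m/s.
T = 2πm/(|q|B) = 2π(9.109×10⁻³¹)/((1.602×10⁻¹⁹)(0.0183)) ≈ 1.952×10⁻⁹ s.
pitch = v∥ T = (4.761×10⁵)(1.952×10⁻⁹) ≈ 9.29×10⁻⁴ m.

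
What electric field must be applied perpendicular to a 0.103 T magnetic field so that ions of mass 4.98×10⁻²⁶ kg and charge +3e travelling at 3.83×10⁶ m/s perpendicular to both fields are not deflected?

For straight-line motion qE = qvB, so E = vB.
E = 3.83×10⁶ × 0.103 = 3.94×10⁵ V/m.

E = 3.94×10⁵ V/m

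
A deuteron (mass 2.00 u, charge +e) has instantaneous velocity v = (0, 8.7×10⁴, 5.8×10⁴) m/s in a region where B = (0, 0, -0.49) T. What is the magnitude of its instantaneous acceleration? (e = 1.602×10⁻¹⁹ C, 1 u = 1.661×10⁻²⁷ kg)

v×B = (-4.26×10⁴, 0, 0) N/C.
F = q v×B = (1.602×10⁻¹⁹ C)·(-4.26×10⁴, 0, 0) = (-6.83×10⁻¹⁵, 0, 0) N.
|a| = |F|/m = 6.829×10⁻¹⁵/3.322×10⁻²⁷ ≈ 2.06×10¹² m/s².

|a| ≈ 2.06×10¹² m/s²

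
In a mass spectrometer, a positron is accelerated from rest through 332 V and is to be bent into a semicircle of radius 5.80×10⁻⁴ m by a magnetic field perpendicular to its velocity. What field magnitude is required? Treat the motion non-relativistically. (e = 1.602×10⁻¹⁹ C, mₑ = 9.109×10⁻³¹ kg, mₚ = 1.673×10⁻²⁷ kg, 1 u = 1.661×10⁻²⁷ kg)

v = √(2|q|V/m) = √(2·1.602×10⁻¹⁹·332/9.109×10⁻³¹) ≈ 1.081×10⁷ m/s.
B = mv/(|q|r) = (9.109×10⁻³¹)(1.081×10⁷)/((1.602×10⁻¹⁹)(5.80×10⁻⁴)) ≈ 0.106 T.

B ≈ 0.106 T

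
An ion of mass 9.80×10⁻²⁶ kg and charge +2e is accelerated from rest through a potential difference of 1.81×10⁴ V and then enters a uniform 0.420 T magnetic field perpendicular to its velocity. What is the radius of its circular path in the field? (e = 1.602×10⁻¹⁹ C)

r ≈ 0.251 m

Acceleration: |q|V = ½mv² ⇒ v = √(2|q|V/m) = √(2·3.204×10⁻¹⁹·1.81×10⁴/9.80×10⁻²⁶) ≈ 3.440×10⁵ m/s.
In the field: r = mv/(|q|B) = (9.80×10⁻²⁶)(3.440×10⁵)/((3.204×10⁻¹⁹)(0.420)) ≈ 0.251 m.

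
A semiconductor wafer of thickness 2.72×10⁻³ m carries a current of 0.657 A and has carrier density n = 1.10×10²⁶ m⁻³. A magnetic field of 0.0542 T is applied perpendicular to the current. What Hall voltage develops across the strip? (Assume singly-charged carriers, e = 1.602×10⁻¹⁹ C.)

V_H = IB/(n e t).
V_H = (0.657)(0.0542)/((1.10×10²⁶)(1.602×10⁻¹⁹)(2.72×10⁻³)) ≈ 7.43×10⁻⁷ V.

V_H ≈ 7.43×10⁻⁷ V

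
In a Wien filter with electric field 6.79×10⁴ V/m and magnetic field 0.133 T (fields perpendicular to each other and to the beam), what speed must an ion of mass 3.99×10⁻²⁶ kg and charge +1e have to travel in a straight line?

For undeflected motion the electric and magnetic forces balance: qE = qvB.
v = E/B = 6.79×10⁴/0.133 = 5.11×10⁵ m/s.

v = 5.11×10⁵ m/s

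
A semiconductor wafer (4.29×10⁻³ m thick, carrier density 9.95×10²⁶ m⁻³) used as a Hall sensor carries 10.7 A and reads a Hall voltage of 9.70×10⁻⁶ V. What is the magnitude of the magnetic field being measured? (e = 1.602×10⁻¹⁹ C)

From V_H = IB/(n e t), B = V_H n e t / I.
B = (9.70×10⁻⁶)(9.95×10²⁶)(1.602×10⁻¹⁹)(4.29×10⁻³)/10.7 ≈ 0.620 T.

B ≈ 0.620 T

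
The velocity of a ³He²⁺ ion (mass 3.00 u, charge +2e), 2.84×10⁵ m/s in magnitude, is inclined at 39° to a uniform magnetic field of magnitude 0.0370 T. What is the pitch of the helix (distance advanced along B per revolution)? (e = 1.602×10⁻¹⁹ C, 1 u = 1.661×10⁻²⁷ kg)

v∥ = v cosθ = 2.84×10⁵·cos39° ≈ 2.207×10⁵ m/s.
T = 2πm/(|q|B) = 2π(4.983×10⁻²⁷)/((3.204×10⁻¹⁹)(0.0370)) ≈ 2.641×10⁻⁶ s.
pitch = v∥ T = (2.207×10⁵)(2.641×10⁻⁶) ≈ 0.583 m.

p ≈ 0.583 m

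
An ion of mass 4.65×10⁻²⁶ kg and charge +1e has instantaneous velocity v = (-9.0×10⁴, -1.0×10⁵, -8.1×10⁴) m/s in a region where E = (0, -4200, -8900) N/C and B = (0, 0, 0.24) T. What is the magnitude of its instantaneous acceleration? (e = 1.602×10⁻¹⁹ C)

|a| ≈ 1.07×10¹¹ m/s²

v×B = (-2.40×10⁴, 2.16×10⁴, 0) N/C.
E + v×B = (-2.40×10⁴, 1.74×10⁴, -8900) N/C.
F = q(E + v×B) = (1.602×10⁻¹⁹ C)·(-2.40×10⁴, 1.74×10⁴, -8900) = (-3.84×10⁻¹⁵, 2.79×10⁻¹⁵, -1.43×10⁻¹⁵) N.
|a| = |F|/m = 4.958×10⁻¹⁵/4.65×10⁻²⁶ ≈ 1.07×10¹¹ m/s².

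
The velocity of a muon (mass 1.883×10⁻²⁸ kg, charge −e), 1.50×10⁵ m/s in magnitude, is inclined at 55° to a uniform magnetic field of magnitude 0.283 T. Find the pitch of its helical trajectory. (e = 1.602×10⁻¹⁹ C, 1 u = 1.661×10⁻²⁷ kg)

p ≈ 2.25×10⁻³ m

v∥ = v cosθ = 1.50×10⁵·cos55° ≈ 8.604×10⁴ m/s.
T = 2πm/(|q|B) = 2π(1.883×10⁻²⁸)/((1.602×10⁻¹⁹)(0.283)) ≈ 2.610×10⁻⁸ s.
pitch = v∥ T = (8.604×10⁴)(2.610×10⁻⁸) ≈ 2.25×10⁻³ m.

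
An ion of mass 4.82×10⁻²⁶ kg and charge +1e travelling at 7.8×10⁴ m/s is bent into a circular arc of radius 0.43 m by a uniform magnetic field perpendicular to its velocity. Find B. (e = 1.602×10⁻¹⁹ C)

B ≈ 0.055 T

From |q|vB = mv²/r, B = mv/(|q|r).
B = (4.82×10⁻²⁶)(7.8×10⁴)/((1.602×10⁻¹⁹)(0.43)) ≈ 0.055 T.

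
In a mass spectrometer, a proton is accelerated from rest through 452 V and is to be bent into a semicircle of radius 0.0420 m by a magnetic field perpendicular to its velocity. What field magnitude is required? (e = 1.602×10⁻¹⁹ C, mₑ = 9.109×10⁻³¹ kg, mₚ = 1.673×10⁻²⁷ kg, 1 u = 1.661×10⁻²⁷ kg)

B ≈ 0.0732 T

v = √(2|q|V/m) = √(2·1.602×10⁻¹⁹·452/1.673×10⁻²⁷) ≈ 2.942×10⁵ m/s.
B = mv/(|q|r) = (1.673×10⁻²⁷)(2.942×10⁵)/((1.602×10⁻¹⁹)(0.0420)) ≈ 0.0732 T.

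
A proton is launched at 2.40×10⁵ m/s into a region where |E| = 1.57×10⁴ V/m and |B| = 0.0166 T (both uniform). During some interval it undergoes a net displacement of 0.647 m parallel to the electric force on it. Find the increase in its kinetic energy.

ΔKE ≈ 1.63×10⁻¹⁵ J

The magnetic force is always ⟂ v and does no work; only the electric force changes KE.
ΔKE = F_E · d = |q|E d = (1.602×10⁻¹⁹)(1.57×10⁴)(0.647) ≈ 1.63×10⁻¹⁵ J.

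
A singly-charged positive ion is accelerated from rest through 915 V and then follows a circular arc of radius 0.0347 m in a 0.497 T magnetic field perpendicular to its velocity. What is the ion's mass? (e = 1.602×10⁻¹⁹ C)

m ≈ 2.60×10⁻²⁶ kg

Combine |q|V = ½mv² and r = mv/(|q|B): eliminate v to get m = qB²r²/(2V).
m = (1.602×10⁻¹⁹)(0.497)²(0.0347)²/(2·915) ≈ 2.60×10⁻²⁶ kg.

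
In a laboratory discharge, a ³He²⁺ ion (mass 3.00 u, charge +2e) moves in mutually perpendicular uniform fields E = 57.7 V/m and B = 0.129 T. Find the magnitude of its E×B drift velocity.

The steady drift has the magnetic force balancing the electric force, so v_d = E/B.
v_d = 57.7/0.129 = 447 m/s.

v_d ≈ 447 m/s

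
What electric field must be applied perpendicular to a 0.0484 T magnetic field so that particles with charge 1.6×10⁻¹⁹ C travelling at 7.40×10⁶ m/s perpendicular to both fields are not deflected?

For straight-line motion qE = qvB, so E = vB.
E = 7.40×10⁶ × 0.0484 = 3.58×10⁵ V/m.

E = 3.58×10⁵ V/m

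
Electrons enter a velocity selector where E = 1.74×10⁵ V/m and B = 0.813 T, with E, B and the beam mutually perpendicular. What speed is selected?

For undeflected motion the electric and magnetic forces balance: qE = qvB.
v = E/B = 1.74×10⁵/0.813 = 2.14×10⁵ m/s.
The result is independent of the particle's charge and mass.

v = 2.14×10⁵ m/s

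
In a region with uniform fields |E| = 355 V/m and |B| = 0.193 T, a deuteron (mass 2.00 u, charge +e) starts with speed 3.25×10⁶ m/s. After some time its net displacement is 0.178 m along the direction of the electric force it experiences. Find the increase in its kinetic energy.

The magnetic force is always ⟂ v and does no work; only the electric force changes KE.
ΔKE = F_E · d = |q|E d = (1.602×10⁻¹⁹)(355)(0.178) ≈ 1.01×10⁻¹⁷ J.

ΔKE ≈ 1.01×10⁻¹⁷ J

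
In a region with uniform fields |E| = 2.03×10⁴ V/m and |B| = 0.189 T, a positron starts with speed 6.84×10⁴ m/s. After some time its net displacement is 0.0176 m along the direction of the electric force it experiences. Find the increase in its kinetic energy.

ΔKE ≈ 5.72×10⁻¹⁷ J

The magnetic force is always ⟂ v and does no work; only the electric force changes KE.
ΔKE = F_E · d = |q|E d = (1.602×10⁻¹⁹)(2.03×10⁴)(0.0176) ≈ 5.72×10⁻¹⁷ J.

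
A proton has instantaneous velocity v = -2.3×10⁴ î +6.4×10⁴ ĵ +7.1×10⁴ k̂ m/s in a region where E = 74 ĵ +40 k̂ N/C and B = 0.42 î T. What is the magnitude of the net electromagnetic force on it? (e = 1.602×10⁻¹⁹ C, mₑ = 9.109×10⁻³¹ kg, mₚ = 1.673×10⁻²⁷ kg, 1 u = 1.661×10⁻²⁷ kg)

|F| ≈ 6.44×10⁻¹⁵ N

v×B = (0, 2.98×10⁴, -2.69×10⁴) N/C.
E + v×B = (0, 2.99×10⁴, -2.68×10⁴) N/C.
F = q(E + v×B) = (1.602×10⁻¹⁹ C)·(0, 2.99×10⁴, -2.68×10⁴) = (0, 4.79×10⁻¹⁵, -4.30×10⁻¹⁵) N.
|F| = 6.44×10⁻¹⁵ N.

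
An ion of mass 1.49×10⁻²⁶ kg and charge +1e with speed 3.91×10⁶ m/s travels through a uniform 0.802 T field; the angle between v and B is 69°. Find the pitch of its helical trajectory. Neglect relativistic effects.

v∥ = v cosθ = 3.91×10⁶·cos69° ≈ 1.401×10⁶ m/s.
T = 2πm/(|q|B) = 2π(1.49×10⁻²⁶)/((1.602×10⁻¹⁹)(0.802)) ≈ 7.287×10⁻⁷ s.
pitch = v∥ T = (1.401×10⁶)(7.287×10⁻⁷) ≈ 1.02 m.

p ≈ 1.02 m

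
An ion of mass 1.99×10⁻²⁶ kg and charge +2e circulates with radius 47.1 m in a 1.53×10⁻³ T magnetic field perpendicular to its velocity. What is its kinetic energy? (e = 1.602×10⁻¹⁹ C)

v = |q|Br/m, then KE = ½mv² = (qBr)²/(2m).
v = (3.204×10⁻¹⁹)(1.53×10⁻³)(47.1)/1.99×10⁻²⁶ ≈ 1.160×10⁶ m/s.
KE = ½(1.99×10⁻²⁶)(1.160×10⁶)² ≈ 1.34×10⁻¹⁴ J = 8.36×10⁴ eV.

KE ≈ 8.36×10⁴ eV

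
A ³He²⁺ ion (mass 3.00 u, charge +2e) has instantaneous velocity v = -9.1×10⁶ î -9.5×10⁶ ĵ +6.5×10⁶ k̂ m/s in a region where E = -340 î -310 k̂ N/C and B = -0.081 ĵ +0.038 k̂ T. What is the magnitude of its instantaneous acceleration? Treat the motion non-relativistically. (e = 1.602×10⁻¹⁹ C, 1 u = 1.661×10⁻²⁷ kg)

v×B = (1.66×10⁵, 3.46×10⁵, 7.37×10⁵) N/C.
E + v×B = (1.65×10⁵, 3.46×10⁵, 7.37×10⁵) N/C.
F = q(E + v×B) = (3.204×10⁻¹⁹ C)·(1.65×10⁵, 3.46×10⁵, 7.37×10⁵) = (5.29×10⁻¹⁴, 1.11×10⁻¹³, 2.36×10⁻¹³) N.
|a| = |F|/m = 2.661×10⁻¹³/4.983×10⁻²⁷ ≈ 5.34×10¹³ m/s².

|a| ≈ 5.34×10¹³ m/s²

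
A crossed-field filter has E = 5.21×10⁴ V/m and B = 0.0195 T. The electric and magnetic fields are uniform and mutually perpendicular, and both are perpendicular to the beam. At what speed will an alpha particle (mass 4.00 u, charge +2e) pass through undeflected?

Zero net Lorentz force requires |qE| = |q v×B|, i.e. E = vB.
v = E/B = 5.21×10⁴/0.0195 = 2.67×10⁶ m/s.

v = 2.67×10⁶ m/s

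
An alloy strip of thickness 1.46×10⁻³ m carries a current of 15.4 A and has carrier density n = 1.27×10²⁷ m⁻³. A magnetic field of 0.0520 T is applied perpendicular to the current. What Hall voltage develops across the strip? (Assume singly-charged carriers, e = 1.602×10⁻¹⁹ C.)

V_H = IB/(n e t).
V_H = (15.4)(0.0520)/((1.27×10²⁷)(1.602×10⁻¹⁹)(1.46×10⁻³)) ≈ 2.70×10⁻⁶ V.

V_H ≈ 2.70×10⁻⁶ V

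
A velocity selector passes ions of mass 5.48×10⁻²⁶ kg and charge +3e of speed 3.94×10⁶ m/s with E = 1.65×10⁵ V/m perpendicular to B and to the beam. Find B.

Balance of forces in the selector: qE = qvB ⇒ B = E/v.
B = 1.65×10⁵/3.94×10⁶ = 0.0419 T.

B = 0.0419 T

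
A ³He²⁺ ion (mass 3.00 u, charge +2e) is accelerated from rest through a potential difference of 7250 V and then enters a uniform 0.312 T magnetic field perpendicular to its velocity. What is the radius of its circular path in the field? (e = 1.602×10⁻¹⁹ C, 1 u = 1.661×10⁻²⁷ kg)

Acceleration: |q|V = ½mv² ⇒ v = √(2|q|V/m) = √(2·3.204×10⁻¹⁹·7250/4.983×10⁻²⁷) ≈ 9.656×10⁵ m/s.
In the field: r = mv/(|q|B) = (4.983×10⁻²⁷)(9.656×10⁵)/((3.204×10⁻¹⁹)(0.312)) ≈ 0.0481 m.

r ≈ 0.0481 m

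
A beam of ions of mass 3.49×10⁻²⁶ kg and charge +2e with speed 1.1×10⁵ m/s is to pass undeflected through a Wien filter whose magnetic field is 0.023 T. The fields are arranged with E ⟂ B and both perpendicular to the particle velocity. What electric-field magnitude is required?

E = 2500 V/m

For straight-line motion qE = qvB, so E = vB.
E = 1.1×10⁵ × 0.023 = 2500 V/m.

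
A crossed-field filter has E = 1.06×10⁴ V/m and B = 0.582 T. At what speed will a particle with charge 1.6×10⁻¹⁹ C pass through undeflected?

v = 1.82×10⁴ m/s

Zero net Lorentz force requires |qE| = |q v×B|, i.e. E = vB.
v = E/B = 1.06×10⁴/0.582 = 1.82×10⁴ m/s.
The result is independent of the particle's charge and mass.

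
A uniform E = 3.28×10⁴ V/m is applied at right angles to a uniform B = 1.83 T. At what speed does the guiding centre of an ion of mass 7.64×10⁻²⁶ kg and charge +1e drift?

v_d ≈ 1.79×10⁴ m/s

In crossed fields the guiding centre drifts at v_d = |E×B|/B² = E/B, independent of charge and mass.
v_d = 3.28×10⁴/1.83 = 1.79×10⁴ m/s.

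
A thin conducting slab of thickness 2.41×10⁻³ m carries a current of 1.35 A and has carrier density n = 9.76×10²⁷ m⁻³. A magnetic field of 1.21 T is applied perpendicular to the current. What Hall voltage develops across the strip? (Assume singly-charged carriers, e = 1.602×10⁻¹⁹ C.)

V_H ≈ 4.34×10⁻⁷ V

V_H = IB/(n e t).
V_H = (1.35)(1.21)/((9.76×10²⁷)(1.602×10⁻¹⁹)(2.41×10⁻³)) ≈ 4.34×10⁻⁷ V.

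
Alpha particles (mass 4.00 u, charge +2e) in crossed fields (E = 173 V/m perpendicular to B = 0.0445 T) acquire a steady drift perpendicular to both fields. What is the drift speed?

The steady drift has the magnetic force balancing the electric force, so v_d = E/B.
v_d = 173/0.0445 = 3890 m/s.

v_d ≈ 3890 m/s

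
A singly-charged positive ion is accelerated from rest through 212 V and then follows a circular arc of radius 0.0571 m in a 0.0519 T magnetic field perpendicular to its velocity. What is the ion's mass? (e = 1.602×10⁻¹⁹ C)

m ≈ 3.32×10⁻²⁷ kg

Combine |q|V = ½mv² and r = mv/(|q|B): eliminate v to get m = qB²r²/(2V).
m = (1.602×10⁻¹⁹)(0.0519)²(0.0571)²/(2·212) ≈ 3.32×10⁻²⁷ kg.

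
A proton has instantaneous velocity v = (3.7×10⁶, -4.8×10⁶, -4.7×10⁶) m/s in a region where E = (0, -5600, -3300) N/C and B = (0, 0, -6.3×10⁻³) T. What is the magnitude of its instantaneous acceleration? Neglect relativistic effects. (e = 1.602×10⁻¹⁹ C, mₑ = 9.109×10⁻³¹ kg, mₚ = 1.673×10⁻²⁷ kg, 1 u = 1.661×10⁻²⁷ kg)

v×B = (3.02×10⁴, 2.33×10⁴, 0) N/C.
E + v×B = (3.02×10⁴, 1.77×10⁴, -3300) N/C.
F = q(E + v×B) = (1.602×10⁻¹⁹ C)·(3.02×10⁴, 1.77×10⁴, -3300) = (4.84×10⁻¹⁵, 2.84×10⁻¹⁵, -5.29×10⁻¹⁶) N.
|a| = |F|/m = 5.639×10⁻¹⁵/1.673×10⁻²⁷ ≈ 3.37×10¹² m/s².

|a| ≈ 3.37×10¹² m/s²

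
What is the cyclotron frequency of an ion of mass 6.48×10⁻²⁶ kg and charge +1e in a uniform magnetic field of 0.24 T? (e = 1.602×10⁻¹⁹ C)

f ≈ 9.4×10⁴ Hz

f = |q|B/(2πm).
f = (1.602×10⁻¹⁹)(0.24)/(2π·6.48×10⁻²⁶) ≈ 9.4×10⁴ Hz.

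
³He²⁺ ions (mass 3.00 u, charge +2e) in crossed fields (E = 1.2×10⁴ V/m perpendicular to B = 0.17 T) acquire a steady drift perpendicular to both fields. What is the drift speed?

The E×B drift speed is v_d = E/B.
v_d = 1.2×10⁴/0.17 = 7.1×10⁴ m/s.

v_d ≈ 7.1×10⁴ m/s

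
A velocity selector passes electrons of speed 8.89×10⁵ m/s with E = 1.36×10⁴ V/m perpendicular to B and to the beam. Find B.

Balance of forces in the selector: qE = qvB ⇒ B = E/v.
B = 1.36×10⁴/8.89×10⁵ = 0.0153 T.

B = 0.0153 T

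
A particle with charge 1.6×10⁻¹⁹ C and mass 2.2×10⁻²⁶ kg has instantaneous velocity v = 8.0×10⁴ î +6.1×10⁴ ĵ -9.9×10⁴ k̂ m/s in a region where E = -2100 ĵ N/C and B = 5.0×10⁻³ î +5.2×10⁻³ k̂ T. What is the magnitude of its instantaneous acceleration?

|a| ≈ 2.21×10¹⁰ m/s²

v×B = (317, -911, -305) N/C.
E + v×B = (317, -3010, -305) N/C.
F = q(E + v×B) = (1.6×10⁻¹⁹ C)·(317, -3010, -305) = (5.08×10⁻¹⁷, -4.82×10⁻¹⁶, -4.88×10⁻¹⁷) N.
|a| = |F|/m = 4.869×10⁻¹⁶/2.2×10⁻²⁶ ≈ 2.21×10¹⁰ m/s².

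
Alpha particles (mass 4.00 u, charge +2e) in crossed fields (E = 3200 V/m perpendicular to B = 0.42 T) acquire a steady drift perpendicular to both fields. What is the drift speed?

In crossed fields the guiding centre drifts at v_d = |E×B|/B² = E/B, independent of charge and mass.
v_d = 3200/0.42 = 7600 m/s.

v_d ≈ 7600 m/s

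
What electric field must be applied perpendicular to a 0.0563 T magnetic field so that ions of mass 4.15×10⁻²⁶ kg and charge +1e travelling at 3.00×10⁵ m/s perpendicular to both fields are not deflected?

E = 1.69×10⁴ V/m

For straight-line motion qE = qvB, so E = vB.
E = 3.00×10⁵ × 0.0563 = 1.69×10⁴ V/m.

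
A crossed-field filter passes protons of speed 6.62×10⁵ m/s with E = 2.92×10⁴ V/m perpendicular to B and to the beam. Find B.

Balance of forces in the selector: qE = qvB ⇒ B = E/v.
B = 2.92×10⁴/6.62×10⁵ = 0.0441 T.

B = 0.0441 T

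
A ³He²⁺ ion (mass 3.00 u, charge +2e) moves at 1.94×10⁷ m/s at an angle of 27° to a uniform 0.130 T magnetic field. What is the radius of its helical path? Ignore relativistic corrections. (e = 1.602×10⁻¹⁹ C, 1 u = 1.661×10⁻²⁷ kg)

v⊥ = v sinθ = 1.94×10⁷·sin27° ≈ 8.807×10⁶ m/s.
r = m v⊥/(|q|B) = (4.983×10⁻²⁷)(8.807×10⁶)/((3.204×10⁻¹⁹)(0.130)) ≈ 1.05 m.

r ≈ 1.05 m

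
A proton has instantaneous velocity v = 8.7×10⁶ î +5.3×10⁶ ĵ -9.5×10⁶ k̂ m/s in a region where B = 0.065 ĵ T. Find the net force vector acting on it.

v×B = (6.18×10⁵, 0, 5.66×10⁵) N/C.
F = q v×B = (1.602×10⁻¹⁹ C)·(6.18×10⁵, 0, 5.66×10⁵) = (9.89×10⁻¹⁴, 0, 9.06×10⁻¹⁴) N.

F ≈ (9.89×10⁻¹⁴, 0, 9.06×10⁻¹⁴) N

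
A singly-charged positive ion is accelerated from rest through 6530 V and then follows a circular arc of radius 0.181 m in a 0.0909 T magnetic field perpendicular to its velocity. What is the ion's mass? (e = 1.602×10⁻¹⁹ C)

m ≈ 3.32×10⁻²⁷ kg

Combine |q|V = ½mv² and r = mv/(|q|B): eliminate v to get m = qB²r²/(2V).
m = (1.602×10⁻¹⁹)(0.0909)²(0.181)²/(2·6530) ≈ 3.32×10⁻²⁷ kg.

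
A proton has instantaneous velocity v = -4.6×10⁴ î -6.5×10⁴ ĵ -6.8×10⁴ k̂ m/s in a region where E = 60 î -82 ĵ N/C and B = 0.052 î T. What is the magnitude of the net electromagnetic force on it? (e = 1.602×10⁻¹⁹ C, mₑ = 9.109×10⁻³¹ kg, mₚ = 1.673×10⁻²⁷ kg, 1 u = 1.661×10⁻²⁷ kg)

|F| ≈ 7.93×10⁻¹⁶ N

v×B = (0, -3540, 3380) N/C.
E + v×B = (60.0, -3620, 3380) N/C.
F = q(E + v×B) = (1.602×10⁻¹⁹ C)·(60.0, -3620, 3380) = (9.61×10⁻¹⁸, -5.80×10⁻¹⁶, 5.41×10⁻¹⁶) N.
|F| = 7.93×10⁻¹⁶ N.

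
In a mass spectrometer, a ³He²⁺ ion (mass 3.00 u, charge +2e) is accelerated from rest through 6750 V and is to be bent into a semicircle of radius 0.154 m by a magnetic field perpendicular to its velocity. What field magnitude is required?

B ≈ 0.0941 T

v = √(2|q|V/m) = √(2·3.204×10⁻¹⁹·6750/4.983×10⁻²⁷) ≈ 9.317×10⁵ m/s.
B = mv/(|q|r) = (4.983×10⁻²⁷)(9.317×10⁵)/((3.204×10⁻¹⁹)(0.154)) ≈ 0.0941 T.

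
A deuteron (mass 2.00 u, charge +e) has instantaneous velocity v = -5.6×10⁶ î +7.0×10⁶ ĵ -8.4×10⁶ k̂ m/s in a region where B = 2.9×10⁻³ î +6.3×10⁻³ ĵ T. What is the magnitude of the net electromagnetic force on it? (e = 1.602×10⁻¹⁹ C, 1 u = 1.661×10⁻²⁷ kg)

|F| ≈ 1.29×10⁻¹⁴ N

v×B = (5.29×10⁴, -2.44×10⁴, -5.56×10⁴) N/C.
F = q v×B = (1.602×10⁻¹⁹ C)·(5.29×10⁴, -2.44×10⁴, -5.56×10⁴) = (8.48×10⁻¹⁵, -3.90×10⁻¹⁵, -8.90×10⁻¹⁵) N.
|F| = 1.29×10⁻¹⁴ N.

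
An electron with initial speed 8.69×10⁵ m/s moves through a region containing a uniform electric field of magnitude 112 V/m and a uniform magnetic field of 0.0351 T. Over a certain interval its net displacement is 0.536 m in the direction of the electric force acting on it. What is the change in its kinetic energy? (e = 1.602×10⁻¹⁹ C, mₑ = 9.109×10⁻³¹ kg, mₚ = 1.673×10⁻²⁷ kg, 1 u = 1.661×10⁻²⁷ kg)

The magnetic force is always ⟂ v and does no work; only the electric force changes KE.
ΔKE = F_E · d = |q|E d = (1.602×10⁻¹⁹)(112)(0.536) ≈ 9.62×10⁻¹⁸ J.

ΔKE ≈ 9.62×10⁻¹⁸ J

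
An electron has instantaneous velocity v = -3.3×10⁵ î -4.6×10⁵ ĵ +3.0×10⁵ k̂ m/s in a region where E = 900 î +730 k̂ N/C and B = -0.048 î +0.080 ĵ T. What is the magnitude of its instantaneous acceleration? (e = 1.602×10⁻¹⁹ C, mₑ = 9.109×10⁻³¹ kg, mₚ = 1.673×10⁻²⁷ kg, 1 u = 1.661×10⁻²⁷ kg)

v×B = (-2.40×10⁴, -1.44×10⁴, -4.85×10⁴) N/C.
E + v×B = (-2.31×10⁴, -1.44×10⁴, -4.78×10⁴) N/C.
F = q(E + v×B) = (−1.602×10⁻¹⁹ C)·(-2.31×10⁴, -1.44×10⁴, -4.78×10⁴) = (3.70×10⁻¹⁵, 2.31×10⁻¹⁵, 7.65×10⁻¹⁵) N.
|a| = |F|/m = 8.805×10⁻¹⁵/9.109×10⁻³¹ ≈ 9.67×10¹⁵ m/s².

|a| ≈ 9.67×10¹⁵ m/s²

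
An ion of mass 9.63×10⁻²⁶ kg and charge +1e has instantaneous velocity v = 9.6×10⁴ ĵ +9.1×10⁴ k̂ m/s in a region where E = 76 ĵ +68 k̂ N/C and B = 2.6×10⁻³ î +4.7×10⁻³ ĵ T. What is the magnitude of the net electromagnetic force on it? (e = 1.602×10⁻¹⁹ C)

|F| ≈ 8.97×10⁻¹⁷ N

v×B = (-428, 237, -250) N/C.
E + v×B = (-428, 313, -182) N/C.
F = q(E + v×B) = (1.602×10⁻¹⁹ C)·(-428, 313, -182) = (-6.85×10⁻¹⁷, 5.01×10⁻¹⁷, -2.91×10⁻¹⁷) N.
|F| = 8.97×10⁻¹⁷ N.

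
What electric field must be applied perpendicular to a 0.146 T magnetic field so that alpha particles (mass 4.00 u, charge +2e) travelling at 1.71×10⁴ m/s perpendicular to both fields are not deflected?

For straight-line motion qE = qvB, so E = vB.
E = 1.71×10⁴ × 0.146 = 2500 V/m.

E = 2500 V/m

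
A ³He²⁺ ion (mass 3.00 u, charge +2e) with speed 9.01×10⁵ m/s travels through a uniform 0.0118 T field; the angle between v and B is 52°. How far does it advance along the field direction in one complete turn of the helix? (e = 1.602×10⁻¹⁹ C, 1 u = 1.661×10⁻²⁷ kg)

v∥ = v cosθ = 9.01×10⁵·cos52° ≈ 5.547×10⁵ m/s.
T = 2πm/(|q|B) = 2π(4.983×10⁻²⁷)/((3.204×10⁻¹⁹)(0.0118)) ≈ 8.281×10⁻⁶ s.
pitch = v∥ T = (5.547×10⁵)(8.281×10⁻⁶) ≈ 4.59 m.

p ≈ 4.59 m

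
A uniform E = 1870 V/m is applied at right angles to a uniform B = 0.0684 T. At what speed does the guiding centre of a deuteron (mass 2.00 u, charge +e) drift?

The E×B drift speed is v_d = E/B.
v_d = 1870/0.0684 = 2.73×10⁴ m/s.

v_d ≈ 2.73×10⁴ m/s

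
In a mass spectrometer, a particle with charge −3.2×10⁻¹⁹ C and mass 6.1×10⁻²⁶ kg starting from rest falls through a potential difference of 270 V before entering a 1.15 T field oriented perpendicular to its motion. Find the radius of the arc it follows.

r ≈ 8.82×10⁻³ m

Acceleration: |q|V = ½mv² ⇒ v = √(2|q|V/m) = √(2·3.2×10⁻¹⁹·270/6.1×10⁻²⁶) ≈ 5.322×10⁴ m/s.
In the field: r = mv/(|q|B) = (6.1×10⁻²⁶)(5.322×10⁴)/((3.2×10⁻¹⁹)(1.15)) ≈ 8.82×10⁻³ m.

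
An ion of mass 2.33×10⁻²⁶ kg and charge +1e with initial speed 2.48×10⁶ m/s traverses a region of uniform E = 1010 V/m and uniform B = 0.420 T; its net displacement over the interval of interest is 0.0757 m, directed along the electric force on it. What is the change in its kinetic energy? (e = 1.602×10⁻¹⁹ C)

The magnetic force is always ⟂ v and does no work; only the electric force changes KE.
ΔKE = F_E · d = |q|E d = (1.602×10⁻¹⁹)(1010)(0.0757) ≈ 1.22×10⁻¹⁷ J.

ΔKE ≈ 1.22×10⁻¹⁷ J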